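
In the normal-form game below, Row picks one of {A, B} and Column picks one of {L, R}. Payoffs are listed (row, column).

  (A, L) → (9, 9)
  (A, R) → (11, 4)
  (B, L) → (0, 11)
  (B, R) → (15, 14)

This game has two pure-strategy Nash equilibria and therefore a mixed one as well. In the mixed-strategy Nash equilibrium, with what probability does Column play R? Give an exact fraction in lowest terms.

9/13

Column's mix q on L must make Row indifferent between A and B.
Row's payoff from A: 9q + 11(1−q). From B: 0q + 15(1−q).
Set equal: 9q = 4(1−q) → q = 4/13.
Probability on R is 1 − 4/13 = 9/13.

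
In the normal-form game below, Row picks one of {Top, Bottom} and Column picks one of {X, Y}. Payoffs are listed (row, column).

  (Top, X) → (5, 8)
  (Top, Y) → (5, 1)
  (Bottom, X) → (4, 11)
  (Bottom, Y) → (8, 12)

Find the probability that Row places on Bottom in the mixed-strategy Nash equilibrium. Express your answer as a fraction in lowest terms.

7/8

Row's mix p on Top must make Column indifferent between X and Y.
Column's payoff from X: 8p + 11(1−p). From Y: 1p + 12(1−p).
Set equal: 7p = 1(1−p) → p = 1/8.
Probability on Bottom is 1 − 1/8 = 7/8.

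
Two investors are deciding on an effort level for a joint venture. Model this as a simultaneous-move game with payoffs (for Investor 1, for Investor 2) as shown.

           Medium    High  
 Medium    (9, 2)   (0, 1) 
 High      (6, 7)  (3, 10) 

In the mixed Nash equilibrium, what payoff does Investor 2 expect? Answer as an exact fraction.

Investor 1 mixes with probability p on Medium, chosen so Investor 2 is indifferent: 2p + 7(1−p) = 1p + 10(1−p) gives p = 3/4.
Investor 2's expected payoff is 2·3/4 + 7·1/4 = 13/4.

13/4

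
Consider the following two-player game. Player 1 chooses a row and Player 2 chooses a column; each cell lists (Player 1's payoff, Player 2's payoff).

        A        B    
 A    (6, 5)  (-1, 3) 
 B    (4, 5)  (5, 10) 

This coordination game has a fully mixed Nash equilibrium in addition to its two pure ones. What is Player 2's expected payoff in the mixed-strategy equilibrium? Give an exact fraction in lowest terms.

5

Player 1 mixes with probability p on A, chosen so Player 2 is indifferent: 5p + 5(1−p) = 3p + 10(1−p) gives p = 5/7.
Player 2's expected payoff is 5·5/7 + 5·2/7 = 5.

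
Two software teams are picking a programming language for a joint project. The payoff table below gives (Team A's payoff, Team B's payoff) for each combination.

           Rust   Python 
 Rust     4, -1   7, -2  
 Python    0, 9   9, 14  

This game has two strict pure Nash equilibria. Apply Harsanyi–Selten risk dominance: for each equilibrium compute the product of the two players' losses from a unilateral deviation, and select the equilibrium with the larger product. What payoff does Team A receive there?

9

At both Rust: Team A loses 4 − 0 = 4 by deviating; Team B loses -1 − (-2) = 1. Product = 4·1 = 4.
At both Python: Team A loses 9 − 7 = 2 by deviating; Team B loses 14 − 9 = 5. Product = 2·5 = 10.
10 > 4, so both Python is risk-dominant. Team A's payoff there is 9.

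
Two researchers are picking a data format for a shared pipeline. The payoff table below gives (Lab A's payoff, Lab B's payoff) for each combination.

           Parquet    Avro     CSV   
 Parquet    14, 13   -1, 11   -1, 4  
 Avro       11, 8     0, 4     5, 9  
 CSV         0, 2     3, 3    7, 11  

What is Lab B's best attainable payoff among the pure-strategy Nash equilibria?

Both Parquet is a pure NE (Lab A: 14 ≥ 11; Lab B: 13 ≥ 11). Lab B gets 13.
Both CSV is a pure NE (Lab A: 7 ≥ 5; Lab B: 11 ≥ 3). Lab B gets 11.
Every other cell has a profitable deviation for at least one player. Highest of {13, 11} is 13.

13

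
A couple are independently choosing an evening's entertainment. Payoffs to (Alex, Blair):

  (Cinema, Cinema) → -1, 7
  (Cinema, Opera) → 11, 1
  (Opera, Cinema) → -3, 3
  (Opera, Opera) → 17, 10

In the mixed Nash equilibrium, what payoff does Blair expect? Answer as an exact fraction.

67/13

Alex mixes with probability p on Cinema, chosen so Blair is indifferent: 7p + 3(1−p) = 1p + 10(1−p) gives p = 7/13.
Blair's expected payoff is 7·7/13 + 3·6/13 = 67/13.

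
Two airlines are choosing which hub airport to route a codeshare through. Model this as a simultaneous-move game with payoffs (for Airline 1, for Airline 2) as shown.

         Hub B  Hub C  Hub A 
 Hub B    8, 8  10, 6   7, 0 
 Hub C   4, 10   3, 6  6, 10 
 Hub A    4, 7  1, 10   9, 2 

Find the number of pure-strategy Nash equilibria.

Both Hub B: Airline 1 gets 8 (best alternative 4); Airline 2 gets 8 (best alternative 6). Neither deviates — NE.
Both Hub A is not a NE: Airline 2 would switch to Hub C (10 > 2).
No other cell survives both best-response checks, so there is 1 pure NE.

1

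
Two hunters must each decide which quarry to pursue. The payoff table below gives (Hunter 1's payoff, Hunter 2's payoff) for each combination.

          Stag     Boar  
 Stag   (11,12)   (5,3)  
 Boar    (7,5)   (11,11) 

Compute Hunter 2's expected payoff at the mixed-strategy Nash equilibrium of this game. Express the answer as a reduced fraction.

Hunter 1 mixes with probability p on Stag, chosen so Hunter 2 is indifferent: 12p + 5(1−p) = 3p + 11(1−p) gives p = 2/5.
Hunter 2's expected payoff is 12·2/5 + 5·3/5 = 39/5.

39/5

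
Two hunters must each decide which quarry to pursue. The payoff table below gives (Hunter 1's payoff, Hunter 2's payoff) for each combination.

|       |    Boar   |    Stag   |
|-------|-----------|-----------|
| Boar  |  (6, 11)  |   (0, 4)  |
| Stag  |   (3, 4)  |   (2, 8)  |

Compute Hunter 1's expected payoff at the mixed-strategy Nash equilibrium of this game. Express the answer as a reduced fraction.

Hunter 2 mixes with probability q on Boar, chosen so Hunter 1 is indifferent: 6q + 0(1−q) = 3q + 2(1−q) gives q = 2/5.
Hunter 1's expected payoff (from either row, since indifferent) is 6·2/5 + 0·3/5 = 12/5.

12/5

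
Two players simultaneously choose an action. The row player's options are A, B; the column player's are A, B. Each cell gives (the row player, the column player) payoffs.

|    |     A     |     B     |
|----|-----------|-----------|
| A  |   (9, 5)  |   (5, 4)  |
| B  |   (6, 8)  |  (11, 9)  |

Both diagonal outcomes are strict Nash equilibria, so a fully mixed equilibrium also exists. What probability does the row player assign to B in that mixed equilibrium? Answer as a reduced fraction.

1/2

The row player's mix p on A must make the column player indifferent between A and B.
The column player's payoff from A: 5p + 8(1−p). From B: 4p + 9(1−p).
Set equal: 1p = 1(1−p) → p = 1/2.
Probability on B is 1 − 1/2 = 1/2.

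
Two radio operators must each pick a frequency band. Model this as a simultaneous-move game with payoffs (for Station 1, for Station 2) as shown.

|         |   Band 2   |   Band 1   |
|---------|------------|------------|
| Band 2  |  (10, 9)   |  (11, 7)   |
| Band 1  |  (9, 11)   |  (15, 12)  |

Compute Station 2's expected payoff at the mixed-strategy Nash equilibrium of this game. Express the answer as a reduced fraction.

31/3

Station 1 mixes with probability p on Band 2, chosen so Station 2 is indifferent: 9p + 11(1−p) = 7p + 12(1−p) gives p = 1/3.
Station 2's expected payoff is 9·1/3 + 11·2/3 = 31/3.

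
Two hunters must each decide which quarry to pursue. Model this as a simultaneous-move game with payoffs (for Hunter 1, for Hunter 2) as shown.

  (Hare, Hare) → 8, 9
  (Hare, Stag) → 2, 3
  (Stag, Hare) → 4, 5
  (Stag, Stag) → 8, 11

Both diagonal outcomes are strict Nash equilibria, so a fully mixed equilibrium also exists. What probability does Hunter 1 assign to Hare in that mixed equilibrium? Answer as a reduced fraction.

Hunter 1's mix p on Hare must make Hunter 2 indifferent between Hare and Stag.
Hunter 2's payoff from Hare: 9p + 5(1−p). From Stag: 3p + 11(1−p).
Set equal: 6p = 6(1−p) → p = 6/12 = 1/2.

1/2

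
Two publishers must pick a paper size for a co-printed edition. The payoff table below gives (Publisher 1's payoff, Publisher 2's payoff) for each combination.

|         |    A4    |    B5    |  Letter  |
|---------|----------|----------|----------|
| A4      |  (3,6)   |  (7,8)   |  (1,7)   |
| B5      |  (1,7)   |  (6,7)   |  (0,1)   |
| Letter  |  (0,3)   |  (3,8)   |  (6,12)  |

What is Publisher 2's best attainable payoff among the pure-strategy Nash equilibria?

(A4, B5) is a pure NE (Publisher 1: 7 ≥ 6; Publisher 2: 8 ≥ 7). Publisher 2 gets 8.
Both Letter is a pure NE (Publisher 1: 6 ≥ 1; Publisher 2: 12 ≥ 8). Publisher 2 gets 12.
Every other cell has a profitable deviation for at least one player. Highest of {8, 12} is 12.

12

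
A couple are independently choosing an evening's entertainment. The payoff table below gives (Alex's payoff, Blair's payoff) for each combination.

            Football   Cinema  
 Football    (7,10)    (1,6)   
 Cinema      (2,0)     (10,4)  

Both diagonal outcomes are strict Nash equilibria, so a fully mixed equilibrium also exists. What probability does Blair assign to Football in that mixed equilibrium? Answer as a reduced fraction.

Blair's mix q on Football must make Alex indifferent between Football and Cinema.
Alex's payoff from Football: 7q + 1(1−q). From Cinema: 2q + 10(1−q).
Set equal: 5q = 9(1−q) → q = 9/14.

9/14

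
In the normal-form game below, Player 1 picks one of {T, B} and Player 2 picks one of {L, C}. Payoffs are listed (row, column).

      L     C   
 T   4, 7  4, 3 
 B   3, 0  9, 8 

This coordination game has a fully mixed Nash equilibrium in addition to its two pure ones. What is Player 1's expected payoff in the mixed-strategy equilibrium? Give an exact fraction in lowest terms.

4

Player 2 mixes with probability q on L, chosen so Player 1 is indifferent: 4q + 4(1−q) = 3q + 9(1−q) gives q = 5/6.
Player 1's expected payoff (from either row, since indifferent) is 4·5/6 + 4·1/6 = 4.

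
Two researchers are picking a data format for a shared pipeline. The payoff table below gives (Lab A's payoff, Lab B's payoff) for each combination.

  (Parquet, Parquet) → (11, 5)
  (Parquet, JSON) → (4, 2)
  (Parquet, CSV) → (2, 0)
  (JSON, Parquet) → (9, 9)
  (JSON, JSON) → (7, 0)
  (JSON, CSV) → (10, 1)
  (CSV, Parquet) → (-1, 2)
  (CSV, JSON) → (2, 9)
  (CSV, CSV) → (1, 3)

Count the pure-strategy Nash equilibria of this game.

Both Parquet: Lab A gets 11 (best alternative 9); Lab B gets 5 (best alternative 2). Neither deviates — NE.
Both CSV is not a NE: Lab A would switch to JSON (10 > 1).
No other cell survives both best-response checks, so there is 1 pure NE.

1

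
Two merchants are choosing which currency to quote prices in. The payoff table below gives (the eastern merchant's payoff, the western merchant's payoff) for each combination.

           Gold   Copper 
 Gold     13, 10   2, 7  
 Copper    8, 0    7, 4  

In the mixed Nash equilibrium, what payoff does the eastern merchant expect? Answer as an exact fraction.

15/2

The western merchant mixes with probability q on Gold, chosen so the eastern merchant is indifferent: 13q + 2(1−q) = 8q + 7(1−q) gives q = 1/2.
The eastern merchant's expected payoff (from either row, since indifferent) is 13·1/2 + 2·1/2 = 15/2.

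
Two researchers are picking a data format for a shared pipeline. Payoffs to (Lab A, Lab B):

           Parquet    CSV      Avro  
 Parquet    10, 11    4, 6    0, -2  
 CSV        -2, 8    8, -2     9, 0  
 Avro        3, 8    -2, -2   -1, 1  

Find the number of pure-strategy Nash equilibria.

Both Parquet: Lab A gets 10 (best alternative 3); Lab B gets 11 (best alternative 6). Neither deviates — NE.
Both Avro is not a NE: Lab A would switch to CSV (9 > -1).
No other cell survives both best-response checks, so there is 1 pure NE.

1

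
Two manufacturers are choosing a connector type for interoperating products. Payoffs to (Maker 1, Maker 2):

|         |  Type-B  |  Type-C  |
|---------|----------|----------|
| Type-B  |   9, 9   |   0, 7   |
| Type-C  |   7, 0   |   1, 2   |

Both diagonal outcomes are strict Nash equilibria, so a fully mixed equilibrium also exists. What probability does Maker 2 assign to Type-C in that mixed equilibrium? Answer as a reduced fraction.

2/3

Maker 2's mix q on Type-B must make Maker 1 indifferent between Type-B and Type-C.
Maker 1's payoff from Type-B: 9q + 0(1−q). From Type-C: 7q + 1(1−q).
Set equal: 2q = 1(1−q) → q = 1/3.
Probability on Type-C is 1 − 1/3 = 2/3.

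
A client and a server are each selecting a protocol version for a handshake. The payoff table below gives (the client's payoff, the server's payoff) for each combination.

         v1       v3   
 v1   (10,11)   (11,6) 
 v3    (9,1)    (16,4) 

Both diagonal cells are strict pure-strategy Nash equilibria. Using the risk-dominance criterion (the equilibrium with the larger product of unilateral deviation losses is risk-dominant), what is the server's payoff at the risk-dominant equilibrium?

At both v1: the client loses 10 − 9 = 1 by deviating; the server loses 11 − 6 = 5. Product = 1·5 = 5.
At both v3: the client loses 16 − 11 = 5 by deviating; the server loses 4 − 1 = 3. Product = 5·3 = 15.
15 > 5, so both v3 is risk-dominant. The server's payoff there is 4.

4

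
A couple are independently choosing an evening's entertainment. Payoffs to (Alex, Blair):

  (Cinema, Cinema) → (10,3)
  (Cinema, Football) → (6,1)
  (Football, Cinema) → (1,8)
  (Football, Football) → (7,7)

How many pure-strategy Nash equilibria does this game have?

1

Both Cinema: Alex gets 10 (best alternative 1); Blair gets 3 (best alternative 1). Neither deviates — NE.
Both Football is not a NE: Blair would switch to Cinema (8 > 7).
No other cell survives both best-response checks, so there is 1 pure NE.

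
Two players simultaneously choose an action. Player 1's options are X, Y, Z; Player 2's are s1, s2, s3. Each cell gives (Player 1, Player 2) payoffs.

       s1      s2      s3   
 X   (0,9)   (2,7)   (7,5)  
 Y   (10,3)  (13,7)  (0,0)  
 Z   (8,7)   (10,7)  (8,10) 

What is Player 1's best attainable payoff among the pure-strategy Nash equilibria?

(Y, s2) is a pure NE (Player 1: 13 ≥ 10; Player 2: 7 ≥ 3). Player 1 gets 13.
(Z, s3) is a pure NE (Player 1: 8 ≥ 7; Player 2: 10 ≥ 7). Player 1 gets 8.
Every other cell has a profitable deviation for at least one player. Highest of {13, 8} is 13.

13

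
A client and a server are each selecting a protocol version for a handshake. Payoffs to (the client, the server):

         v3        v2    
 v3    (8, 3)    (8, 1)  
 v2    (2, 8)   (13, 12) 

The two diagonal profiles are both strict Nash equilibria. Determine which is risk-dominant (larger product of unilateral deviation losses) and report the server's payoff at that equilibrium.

At both v3: the client loses 8 − 2 = 6 by deviating; the server loses 3 − 1 = 2. Product = 6·2 = 12.
At both v2: the client loses 13 − 8 = 5 by deviating; the server loses 12 − 8 = 4. Product = 5·4 = 20.
20 > 12, so both v2 is risk-dominant. The server's payoff there is 12.

12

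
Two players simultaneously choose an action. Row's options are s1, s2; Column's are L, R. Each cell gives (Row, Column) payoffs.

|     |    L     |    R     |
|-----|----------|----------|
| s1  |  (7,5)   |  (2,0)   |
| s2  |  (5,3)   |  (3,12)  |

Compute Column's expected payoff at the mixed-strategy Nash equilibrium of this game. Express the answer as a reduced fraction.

Row mixes with probability p on s1, chosen so Column is indifferent: 5p + 3(1−p) = 0p + 12(1−p) gives p = 9/14.
Column's expected payoff is 5·9/14 + 3·5/14 = 30/7.

30/7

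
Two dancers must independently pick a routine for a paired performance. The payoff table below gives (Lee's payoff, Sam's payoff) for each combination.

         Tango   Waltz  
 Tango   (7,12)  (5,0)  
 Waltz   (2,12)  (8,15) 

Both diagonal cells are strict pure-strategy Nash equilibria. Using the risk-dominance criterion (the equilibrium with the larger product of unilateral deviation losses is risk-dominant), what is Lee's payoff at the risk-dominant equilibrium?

At both Tango: Lee loses 7 − 2 = 5 by deviating; Sam loses 12 − 0 = 12. Product = 5·12 = 60.
At both Waltz: Lee loses 8 − 5 = 3 by deviating; Sam loses 15 − 12 = 3. Product = 3·3 = 9.
60 > 9, so both Tango is risk-dominant. Lee's payoff there is 7.

7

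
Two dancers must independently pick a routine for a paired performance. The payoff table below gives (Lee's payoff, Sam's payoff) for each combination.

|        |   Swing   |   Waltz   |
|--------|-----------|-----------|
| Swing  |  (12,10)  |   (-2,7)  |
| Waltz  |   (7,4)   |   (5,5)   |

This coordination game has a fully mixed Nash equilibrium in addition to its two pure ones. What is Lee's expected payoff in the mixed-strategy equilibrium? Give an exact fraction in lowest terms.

37/6

Sam mixes with probability q on Swing, chosen so Lee is indifferent: 12q + (-2)(1−q) = 7q + 5(1−q) gives q = 7/12.
Lee's expected payoff (from either row, since indifferent) is 12·7/12 + (-2)·5/12 = 37/6.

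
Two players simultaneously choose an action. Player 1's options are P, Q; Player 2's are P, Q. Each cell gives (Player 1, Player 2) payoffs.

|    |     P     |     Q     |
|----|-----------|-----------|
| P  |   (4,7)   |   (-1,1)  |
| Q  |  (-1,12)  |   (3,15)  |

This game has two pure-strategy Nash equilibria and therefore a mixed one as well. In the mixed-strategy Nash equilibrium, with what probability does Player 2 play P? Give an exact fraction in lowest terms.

Player 2's mix q on P must make Player 1 indifferent between P and Q.
Player 1's payoff from P: 4q + (-1)(1−q). From Q: (-1)q + 3(1−q).
Set equal: 5q = 4(1−q) → q = 4/9.

4/9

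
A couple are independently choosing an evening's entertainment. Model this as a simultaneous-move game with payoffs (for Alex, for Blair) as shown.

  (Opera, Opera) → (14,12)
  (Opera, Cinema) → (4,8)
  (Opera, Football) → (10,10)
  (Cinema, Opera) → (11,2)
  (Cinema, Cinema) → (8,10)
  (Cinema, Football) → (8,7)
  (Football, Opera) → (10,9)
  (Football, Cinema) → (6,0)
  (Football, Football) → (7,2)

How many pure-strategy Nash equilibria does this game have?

Both Opera: Alex gets 14 (best alternative 11); Blair gets 12 (best alternative 10). Neither deviates — NE.
Both Cinema: Alex gets 8 (best alternative 6); Blair gets 10 (best alternative 7). Neither deviates — NE.
Both Football is not a NE: Alex would switch to Opera (10 > 7).
No other cell survives both best-response checks, so there are 2 pure NE.

2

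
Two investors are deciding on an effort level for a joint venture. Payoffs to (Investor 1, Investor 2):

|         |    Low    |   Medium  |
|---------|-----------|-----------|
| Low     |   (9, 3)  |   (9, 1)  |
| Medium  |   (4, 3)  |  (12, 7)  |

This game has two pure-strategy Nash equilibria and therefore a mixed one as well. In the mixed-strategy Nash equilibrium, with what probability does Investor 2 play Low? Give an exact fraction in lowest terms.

3/8

Investor 2's mix q on Low must make Investor 1 indifferent between Low and Medium.
Investor 1's payoff from Low: 9q + 9(1−q). From Medium: 4q + 12(1−q).
Set equal: 5q = 3(1−q) → q = 3/8.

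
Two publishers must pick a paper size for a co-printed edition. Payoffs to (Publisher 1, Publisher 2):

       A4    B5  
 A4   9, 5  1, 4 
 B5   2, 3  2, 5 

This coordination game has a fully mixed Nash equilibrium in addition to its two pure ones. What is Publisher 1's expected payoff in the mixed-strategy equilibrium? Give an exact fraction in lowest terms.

2

Publisher 2 mixes with probability q on A4, chosen so Publisher 1 is indifferent: 9q + 1(1−q) = 2q + 2(1−q) gives q = 1/8.
Publisher 1's expected payoff (from either row, since indifferent) is 9·1/8 + 1·7/8 = 2.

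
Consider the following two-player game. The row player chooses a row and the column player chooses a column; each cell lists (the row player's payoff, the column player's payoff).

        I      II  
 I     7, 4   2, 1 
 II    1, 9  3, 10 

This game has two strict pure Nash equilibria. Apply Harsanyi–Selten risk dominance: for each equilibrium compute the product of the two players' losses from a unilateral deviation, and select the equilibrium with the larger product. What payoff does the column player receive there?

4

At both I: the row player loses 7 − 1 = 6 by deviating; the column player loses 4 − 1 = 3. Product = 6·3 = 18.
At both II: the row player loses 3 − 2 = 1 by deviating; the column player loses 10 − 9 = 1. Product = 1·1 = 1.
18 > 1, so both I is risk-dominant. The column player's payoff there is 4.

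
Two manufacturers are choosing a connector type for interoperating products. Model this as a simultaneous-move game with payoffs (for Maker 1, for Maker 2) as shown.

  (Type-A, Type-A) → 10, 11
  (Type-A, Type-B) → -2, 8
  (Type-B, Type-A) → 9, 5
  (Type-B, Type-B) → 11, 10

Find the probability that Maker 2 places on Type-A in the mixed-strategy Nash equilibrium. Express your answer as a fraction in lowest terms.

Maker 2's mix q on Type-A must make Maker 1 indifferent between Type-A and Type-B.
Maker 1's payoff from Type-A: 10q + (-2)(1−q). From Type-B: 9q + 11(1−q).
Set equal: 1q = 13(1−q) → q = 13/14.

13/14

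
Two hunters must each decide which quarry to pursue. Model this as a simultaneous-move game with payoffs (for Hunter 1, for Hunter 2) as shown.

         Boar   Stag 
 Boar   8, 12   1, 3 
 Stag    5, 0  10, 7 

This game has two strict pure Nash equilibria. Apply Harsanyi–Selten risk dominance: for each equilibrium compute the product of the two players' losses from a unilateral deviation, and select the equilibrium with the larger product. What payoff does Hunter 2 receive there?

7

At both Boar: Hunter 1 loses 8 − 5 = 3 by deviating; Hunter 2 loses 12 − 3 = 9. Product = 3·9 = 27.
At both Stag: Hunter 1 loses 10 − 1 = 9 by deviating; Hunter 2 loses 7 − 0 = 7. Product = 9·7 = 63.
63 > 27, so both Stag is risk-dominant. Hunter 2's payoff there is 7.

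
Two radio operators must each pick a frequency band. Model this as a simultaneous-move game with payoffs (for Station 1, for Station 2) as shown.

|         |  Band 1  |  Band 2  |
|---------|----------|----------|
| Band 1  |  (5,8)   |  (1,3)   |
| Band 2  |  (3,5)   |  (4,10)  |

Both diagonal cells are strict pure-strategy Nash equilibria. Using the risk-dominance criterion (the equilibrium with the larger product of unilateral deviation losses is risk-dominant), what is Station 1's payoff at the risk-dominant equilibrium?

At both Band 1: Station 1 loses 5 − 3 = 2 by deviating; Station 2 loses 8 − 3 = 5. Product = 2·5 = 10.
At both Band 2: Station 1 loses 4 − 1 = 3 by deviating; Station 2 loses 10 − 5 = 5. Product = 3·5 = 15.
15 > 10, so both Band 2 is risk-dominant. Station 1's payoff there is 4.

4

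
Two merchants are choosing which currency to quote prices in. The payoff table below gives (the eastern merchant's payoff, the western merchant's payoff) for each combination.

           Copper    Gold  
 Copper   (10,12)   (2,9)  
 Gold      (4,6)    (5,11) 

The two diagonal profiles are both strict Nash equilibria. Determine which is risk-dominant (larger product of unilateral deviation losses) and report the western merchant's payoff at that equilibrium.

12

At both Copper: the eastern merchant loses 10 − 4 = 6 by deviating; the western merchant loses 12 − 9 = 3. Product = 6·3 = 18.
At both Gold: the eastern merchant loses 5 − 2 = 3 by deviating; the western merchant loses 11 − 6 = 5. Product = 3·5 = 15.
18 > 15, so both Copper is risk-dominant. The western merchant's payoff there is 12.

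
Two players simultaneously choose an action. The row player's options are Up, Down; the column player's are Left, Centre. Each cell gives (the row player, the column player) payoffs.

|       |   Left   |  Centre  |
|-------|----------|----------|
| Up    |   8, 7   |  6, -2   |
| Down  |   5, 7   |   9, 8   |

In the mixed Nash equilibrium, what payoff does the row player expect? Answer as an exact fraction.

7

The column player mixes with probability q on Left, chosen so the row player is indifferent: 8q + 6(1−q) = 5q + 9(1−q) gives q = 1/2.
The row player's expected payoff (from either row, since indifferent) is 8·1/2 + 6·1/2 = 7.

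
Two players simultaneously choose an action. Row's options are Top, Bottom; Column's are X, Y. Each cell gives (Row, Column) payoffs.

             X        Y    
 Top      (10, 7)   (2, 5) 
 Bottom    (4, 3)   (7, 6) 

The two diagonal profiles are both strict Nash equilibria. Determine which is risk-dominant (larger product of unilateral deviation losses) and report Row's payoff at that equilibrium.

7

At (Top, X): Row loses 10 − 4 = 6 by deviating; Column loses 7 − 5 = 2. Product = 6·2 = 12.
At (Bottom, Y): Row loses 7 − 2 = 5 by deviating; Column loses 6 − 3 = 3. Product = 5·3 = 15.
15 > 12, so (Bottom, Y) is risk-dominant. Row's payoff there is 7.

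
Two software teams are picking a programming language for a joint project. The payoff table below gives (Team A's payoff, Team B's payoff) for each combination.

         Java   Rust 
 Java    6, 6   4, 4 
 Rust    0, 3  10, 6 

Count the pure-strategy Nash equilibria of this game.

2

Both Java: Team A gets 6 (best alternative 0); Team B gets 6 (best alternative 4). Neither deviates — NE.
Both Rust: Team A gets 10 (best alternative 4); Team B gets 6 (best alternative 3). Neither deviates — NE.
(Java, Rust) is not a NE: Team A would switch to Rust (10 > 4).
No other cell survives both best-response checks, so there are 2 pure NE.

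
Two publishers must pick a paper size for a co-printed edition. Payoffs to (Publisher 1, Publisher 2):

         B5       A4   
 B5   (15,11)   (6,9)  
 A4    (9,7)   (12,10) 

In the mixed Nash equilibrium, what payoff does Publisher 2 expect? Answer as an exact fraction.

Publisher 1 mixes with probability p on B5, chosen so Publisher 2 is indifferent: 11p + 7(1−p) = 9p + 10(1−p) gives p = 3/5.
Publisher 2's expected payoff is 11·3/5 + 7·2/5 = 47/5.

47/5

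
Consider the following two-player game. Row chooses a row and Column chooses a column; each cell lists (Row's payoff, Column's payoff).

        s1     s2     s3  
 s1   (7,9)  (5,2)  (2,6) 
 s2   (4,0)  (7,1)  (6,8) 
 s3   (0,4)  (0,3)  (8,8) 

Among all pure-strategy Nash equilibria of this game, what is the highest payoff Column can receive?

9

Both s1 is a pure NE (Row: 7 ≥ 4; Column: 9 ≥ 6). Column gets 9.
Both s3 is a pure NE (Row: 8 ≥ 6; Column: 8 ≥ 4). Column gets 8.
Every other cell has a profitable deviation for at least one player. Highest of {9, 8} is 9.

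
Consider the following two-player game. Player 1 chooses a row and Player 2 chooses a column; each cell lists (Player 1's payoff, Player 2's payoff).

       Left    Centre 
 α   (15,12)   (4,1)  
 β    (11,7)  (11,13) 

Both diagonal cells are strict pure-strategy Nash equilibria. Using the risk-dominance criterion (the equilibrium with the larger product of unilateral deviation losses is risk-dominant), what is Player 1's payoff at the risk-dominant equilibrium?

At (α, Left): Player 1 loses 15 − 11 = 4 by deviating; Player 2 loses 12 − 1 = 11. Product = 4·11 = 44.
At (β, Centre): Player 1 loses 11 − 4 = 7 by deviating; Player 2 loses 13 − 7 = 6. Product = 7·6 = 42.
44 > 42, so (α, Left) is risk-dominant. Player 1's payoff there is 15.

15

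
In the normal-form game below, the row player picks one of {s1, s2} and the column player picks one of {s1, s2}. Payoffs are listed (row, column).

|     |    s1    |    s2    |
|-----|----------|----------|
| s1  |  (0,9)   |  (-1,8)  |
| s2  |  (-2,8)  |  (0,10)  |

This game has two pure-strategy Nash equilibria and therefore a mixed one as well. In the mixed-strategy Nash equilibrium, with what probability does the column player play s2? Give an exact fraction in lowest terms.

The column player's mix q on s1 must make the row player indifferent between s1 and s2.
The row player's payoff from s1: 0q + (-1)(1−q). From s2: (-2)q + 0(1−q).
Set equal: 2q = 1(1−q) → q = 1/3.
Probability on s2 is 1 − 1/3 = 2/3.

2/3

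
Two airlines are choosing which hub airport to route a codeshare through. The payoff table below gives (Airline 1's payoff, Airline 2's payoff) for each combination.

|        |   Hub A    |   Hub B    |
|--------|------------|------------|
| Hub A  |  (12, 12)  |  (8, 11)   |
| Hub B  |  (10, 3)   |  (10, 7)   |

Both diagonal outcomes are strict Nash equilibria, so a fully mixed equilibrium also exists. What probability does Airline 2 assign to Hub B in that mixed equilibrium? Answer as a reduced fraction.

Airline 2's mix q on Hub A must make Airline 1 indifferent between Hub A and Hub B.
Airline 1's payoff from Hub A: 12q + 8(1−q). From Hub B: 10q + 10(1−q).
Set equal: 2q = 2(1−q) → q = 2/4 = 1/2.
Probability on Hub B is 1 − 1/2 = 1/2.

1/2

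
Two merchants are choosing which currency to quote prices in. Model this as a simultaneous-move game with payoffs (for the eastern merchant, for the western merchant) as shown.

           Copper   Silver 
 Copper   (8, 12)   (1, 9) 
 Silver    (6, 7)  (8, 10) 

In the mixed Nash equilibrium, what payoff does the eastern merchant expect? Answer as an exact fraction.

58/9

The western merchant mixes with probability q on Copper, chosen so the eastern merchant is indifferent: 8q + 1(1−q) = 6q + 8(1−q) gives q = 7/9.
The eastern merchant's expected payoff (from either row, since indifferent) is 8·7/9 + 1·2/9 = 58/9.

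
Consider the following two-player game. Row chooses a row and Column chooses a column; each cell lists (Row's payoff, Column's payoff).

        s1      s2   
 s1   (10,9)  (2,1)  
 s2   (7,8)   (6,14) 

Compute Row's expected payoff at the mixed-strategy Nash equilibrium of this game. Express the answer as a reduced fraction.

46/7

Column mixes with probability q on s1, chosen so Row is indifferent: 10q + 2(1−q) = 7q + 6(1−q) gives q = 4/7.
Row's expected payoff (from either row, since indifferent) is 10·4/7 + 2·3/7 = 46/7.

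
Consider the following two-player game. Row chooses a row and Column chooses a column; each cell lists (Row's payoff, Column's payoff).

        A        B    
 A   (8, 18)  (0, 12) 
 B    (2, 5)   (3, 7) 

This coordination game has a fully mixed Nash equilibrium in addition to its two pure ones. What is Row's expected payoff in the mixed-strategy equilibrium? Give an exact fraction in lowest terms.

Column mixes with probability q on A, chosen so Row is indifferent: 8q + 0(1−q) = 2q + 3(1−q) gives q = 1/3.
Row's expected payoff (from either row, since indifferent) is 8·1/3 + 0·2/3 = 8/3.

8/3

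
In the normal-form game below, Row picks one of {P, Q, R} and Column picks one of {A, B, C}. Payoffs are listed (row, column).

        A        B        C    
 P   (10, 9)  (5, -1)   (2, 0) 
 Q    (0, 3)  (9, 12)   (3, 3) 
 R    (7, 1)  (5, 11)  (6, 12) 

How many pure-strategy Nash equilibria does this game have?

3

(P, A): Row gets 10 (best alternative 7); Column gets 9 (best alternative 0). Neither deviates — NE.
(Q, B): Row gets 9 (best alternative 5); Column gets 12 (best alternative 3). Neither deviates — NE.
(R, C): Row gets 6 (best alternative 3); Column gets 12 (best alternative 11). Neither deviates — NE.
(P, B) is not a NE: Row would switch to Q (9 > 5).
No other cell survives both best-response checks, so there are 3 pure NE.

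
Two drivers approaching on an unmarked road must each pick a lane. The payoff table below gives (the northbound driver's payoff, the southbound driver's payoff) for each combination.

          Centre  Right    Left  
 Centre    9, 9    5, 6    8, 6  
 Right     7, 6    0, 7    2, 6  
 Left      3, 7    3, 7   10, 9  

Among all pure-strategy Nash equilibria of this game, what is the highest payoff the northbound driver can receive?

Both Centre is a pure NE (the northbound driver: 9 ≥ 7; the southbound driver: 9 ≥ 6). The northbound driver gets 9.
Both Left is a pure NE (the northbound driver: 10 ≥ 8; the southbound driver: 9 ≥ 7). The northbound driver gets 10.
Every other cell has a profitable deviation for at least one player. Highest of {9, 10} is 10.

10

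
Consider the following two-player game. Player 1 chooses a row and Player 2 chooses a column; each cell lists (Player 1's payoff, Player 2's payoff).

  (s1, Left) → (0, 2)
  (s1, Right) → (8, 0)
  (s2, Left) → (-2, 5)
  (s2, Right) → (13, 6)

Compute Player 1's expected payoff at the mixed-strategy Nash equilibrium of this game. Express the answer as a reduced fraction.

Player 2 mixes with probability q on Left, chosen so Player 1 is indifferent: 0q + 8(1−q) = (-2)q + 13(1−q) gives q = 5/7.
Player 1's expected payoff (from either row, since indifferent) is 0·5/7 + 8·2/7 = 16/7.

16/7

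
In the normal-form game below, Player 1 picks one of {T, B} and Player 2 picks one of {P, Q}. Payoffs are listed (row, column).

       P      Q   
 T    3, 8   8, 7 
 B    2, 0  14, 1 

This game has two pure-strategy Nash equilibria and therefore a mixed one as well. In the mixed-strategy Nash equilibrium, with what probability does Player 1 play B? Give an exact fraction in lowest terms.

1/2

Player 1's mix p on T must make Player 2 indifferent between P and Q.
Player 2's payoff from P: 8p + 0(1−p). From Q: 7p + 1(1−p).
Set equal: 1p = 1(1−p) → p = 1/2.
Probability on B is 1 − 1/2 = 1/2.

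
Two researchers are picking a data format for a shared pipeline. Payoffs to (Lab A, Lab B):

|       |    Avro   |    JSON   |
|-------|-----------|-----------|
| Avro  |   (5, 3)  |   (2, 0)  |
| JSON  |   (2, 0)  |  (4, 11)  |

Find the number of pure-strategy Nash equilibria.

Both Avro: Lab A gets 5 (best alternative 2); Lab B gets 3 (best alternative 0). Neither deviates — NE.
Both JSON: Lab A gets 4 (best alternative 2); Lab B gets 11 (best alternative 0). Neither deviates — NE.
(JSON, Avro) is not a NE: Lab A would switch to Avro (5 > 2).
No other cell survives both best-response checks, so there are 2 pure NE.

2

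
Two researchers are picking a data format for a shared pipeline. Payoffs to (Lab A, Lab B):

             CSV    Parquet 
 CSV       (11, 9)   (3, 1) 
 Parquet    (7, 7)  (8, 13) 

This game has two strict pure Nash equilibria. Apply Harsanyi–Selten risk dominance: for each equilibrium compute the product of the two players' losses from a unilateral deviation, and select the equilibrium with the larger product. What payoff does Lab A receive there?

11

At both CSV: Lab A loses 11 − 7 = 4 by deviating; Lab B loses 9 − 1 = 8. Product = 4·8 = 32.
At both Parquet: Lab A loses 8 − 3 = 5 by deviating; Lab B loses 13 − 7 = 6. Product = 5·6 = 30.
32 > 30, so both CSV is risk-dominant. Lab A's payoff there is 11.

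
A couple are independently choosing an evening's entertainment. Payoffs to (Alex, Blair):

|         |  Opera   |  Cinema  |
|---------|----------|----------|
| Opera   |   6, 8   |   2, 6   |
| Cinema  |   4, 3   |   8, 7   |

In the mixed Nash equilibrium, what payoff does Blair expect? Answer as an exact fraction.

19/3

Alex mixes with probability p on Opera, chosen so Blair is indifferent: 8p + 3(1−p) = 6p + 7(1−p) gives p = 2/3.
Blair's expected payoff is 8·2/3 + 3·1/3 = 19/3.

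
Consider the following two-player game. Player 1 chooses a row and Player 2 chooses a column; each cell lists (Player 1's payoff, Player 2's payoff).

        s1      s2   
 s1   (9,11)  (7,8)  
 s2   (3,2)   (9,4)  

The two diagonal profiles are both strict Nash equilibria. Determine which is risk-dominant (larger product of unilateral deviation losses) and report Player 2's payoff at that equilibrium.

11

At both s1: Player 1 loses 9 − 3 = 6 by deviating; Player 2 loses 11 − 8 = 3. Product = 6·3 = 18.
At both s2: Player 1 loses 9 − 7 = 2 by deviating; Player 2 loses 4 − 2 = 2. Product = 2·2 = 4.
18 > 4, so both s1 is risk-dominant. Player 2's payoff there is 11.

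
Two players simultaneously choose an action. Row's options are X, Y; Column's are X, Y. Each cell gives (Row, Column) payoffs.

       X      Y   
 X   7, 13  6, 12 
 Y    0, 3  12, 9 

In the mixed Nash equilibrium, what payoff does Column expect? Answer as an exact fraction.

Row mixes with probability p on X, chosen so Column is indifferent: 13p + 3(1−p) = 12p + 9(1−p) gives p = 6/7.
Column's expected payoff is 13·6/7 + 3·1/7 = 81/7.

81/7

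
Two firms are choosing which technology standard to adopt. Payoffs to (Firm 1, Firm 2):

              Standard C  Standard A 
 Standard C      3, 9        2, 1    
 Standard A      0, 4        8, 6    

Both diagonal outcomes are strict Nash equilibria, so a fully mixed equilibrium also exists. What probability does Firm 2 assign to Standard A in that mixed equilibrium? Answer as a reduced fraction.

1/3

Firm 2's mix q on Standard C must make Firm 1 indifferent between Standard C and Standard A.
Firm 1's payoff from Standard C: 3q + 2(1−q). From Standard A: 0q + 8(1−q).
Set equal: 3q = 6(1−q) → q = 6/9 = 2/3.
Probability on Standard A is 1 − 2/3 = 1/3.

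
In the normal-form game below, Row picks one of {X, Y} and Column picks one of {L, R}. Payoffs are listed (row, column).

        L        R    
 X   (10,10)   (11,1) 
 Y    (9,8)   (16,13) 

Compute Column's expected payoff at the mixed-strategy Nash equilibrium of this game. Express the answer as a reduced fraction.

61/7

Row mixes with probability p on X, chosen so Column is indifferent: 10p + 8(1−p) = 1p + 13(1−p) gives p = 5/14.
Column's expected payoff is 10·5/14 + 8·9/14 = 61/7.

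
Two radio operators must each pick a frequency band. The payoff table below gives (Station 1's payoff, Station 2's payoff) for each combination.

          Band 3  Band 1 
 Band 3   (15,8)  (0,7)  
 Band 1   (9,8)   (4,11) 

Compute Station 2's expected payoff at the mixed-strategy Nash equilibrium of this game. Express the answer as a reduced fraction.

8

Station 1 mixes with probability p on Band 3, chosen so Station 2 is indifferent: 8p + 8(1−p) = 7p + 11(1−p) gives p = 3/4.
Station 2's expected payoff is 8·3/4 + 8·1/4 = 8.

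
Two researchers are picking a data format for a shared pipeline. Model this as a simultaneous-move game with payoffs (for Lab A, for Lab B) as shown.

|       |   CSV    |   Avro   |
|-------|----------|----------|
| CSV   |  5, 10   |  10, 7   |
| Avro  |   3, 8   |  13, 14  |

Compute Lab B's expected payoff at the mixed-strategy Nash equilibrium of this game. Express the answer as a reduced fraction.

Lab A mixes with probability p on CSV, chosen so Lab B is indifferent: 10p + 8(1−p) = 7p + 14(1−p) gives p = 2/3.
Lab B's expected payoff is 10·2/3 + 8·1/3 = 28/3.

28/3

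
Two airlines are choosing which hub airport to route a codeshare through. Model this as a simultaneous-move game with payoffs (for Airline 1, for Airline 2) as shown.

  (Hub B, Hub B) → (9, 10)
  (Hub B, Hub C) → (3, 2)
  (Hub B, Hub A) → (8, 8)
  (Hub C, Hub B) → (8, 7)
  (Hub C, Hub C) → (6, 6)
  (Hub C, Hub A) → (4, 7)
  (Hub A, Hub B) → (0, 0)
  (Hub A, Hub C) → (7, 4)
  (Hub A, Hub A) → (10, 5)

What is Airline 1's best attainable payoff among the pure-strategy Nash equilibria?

10

Both Hub B is a pure NE (Airline 1: 9 ≥ 8; Airline 2: 10 ≥ 8). Airline 1 gets 9.
Both Hub A is a pure NE (Airline 1: 10 ≥ 8; Airline 2: 5 ≥ 4). Airline 1 gets 10.
Every other cell has a profitable deviation for at least one player. Highest of {9, 10} is 10.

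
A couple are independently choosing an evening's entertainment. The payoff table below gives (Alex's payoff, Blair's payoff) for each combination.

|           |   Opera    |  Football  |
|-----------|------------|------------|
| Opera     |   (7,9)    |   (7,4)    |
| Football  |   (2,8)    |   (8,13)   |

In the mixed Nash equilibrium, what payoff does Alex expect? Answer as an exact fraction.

Blair mixes with probability q on Opera, chosen so Alex is indifferent: 7q + 7(1−q) = 2q + 8(1−q) gives q = 1/6.
Alex's expected payoff (from either row, since indifferent) is 7·1/6 + 7·5/6 = 7.

7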